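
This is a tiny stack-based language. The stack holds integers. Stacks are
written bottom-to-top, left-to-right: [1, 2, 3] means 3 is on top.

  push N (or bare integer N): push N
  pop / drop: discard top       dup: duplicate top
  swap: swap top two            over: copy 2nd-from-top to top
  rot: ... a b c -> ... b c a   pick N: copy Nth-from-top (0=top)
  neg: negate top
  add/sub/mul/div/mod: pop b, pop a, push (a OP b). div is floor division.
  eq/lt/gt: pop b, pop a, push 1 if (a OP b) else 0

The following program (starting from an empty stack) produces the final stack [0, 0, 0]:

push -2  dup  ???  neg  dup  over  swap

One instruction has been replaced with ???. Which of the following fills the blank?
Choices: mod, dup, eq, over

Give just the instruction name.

Stack before ???: [-2, -2]
Stack after ???:  [0]
Checking each choice:
  mod: MATCH
  dup: produces [-2, -2, 2, 2, 2]
  eq: produces [-1, -1, -1]
  over: produces [-2, -2, 2, 2, 2]


Answer: mod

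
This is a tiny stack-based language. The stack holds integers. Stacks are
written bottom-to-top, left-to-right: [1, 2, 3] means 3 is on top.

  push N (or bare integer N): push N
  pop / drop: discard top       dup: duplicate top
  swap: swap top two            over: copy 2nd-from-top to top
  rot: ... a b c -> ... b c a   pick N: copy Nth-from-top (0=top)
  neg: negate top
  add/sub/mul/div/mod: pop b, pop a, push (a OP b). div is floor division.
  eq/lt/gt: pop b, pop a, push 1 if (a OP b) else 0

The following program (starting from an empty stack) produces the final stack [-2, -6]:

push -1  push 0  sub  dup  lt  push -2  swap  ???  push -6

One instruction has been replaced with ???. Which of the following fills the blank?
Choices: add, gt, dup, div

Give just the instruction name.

Answer: add

Derivation:
Stack before ???: [-2, 0]
Stack after ???:  [-2]
Checking each choice:
  add: MATCH
  gt: produces [0, -6]
  dup: produces [-2, 0, 0, -6]
  div: division by zero


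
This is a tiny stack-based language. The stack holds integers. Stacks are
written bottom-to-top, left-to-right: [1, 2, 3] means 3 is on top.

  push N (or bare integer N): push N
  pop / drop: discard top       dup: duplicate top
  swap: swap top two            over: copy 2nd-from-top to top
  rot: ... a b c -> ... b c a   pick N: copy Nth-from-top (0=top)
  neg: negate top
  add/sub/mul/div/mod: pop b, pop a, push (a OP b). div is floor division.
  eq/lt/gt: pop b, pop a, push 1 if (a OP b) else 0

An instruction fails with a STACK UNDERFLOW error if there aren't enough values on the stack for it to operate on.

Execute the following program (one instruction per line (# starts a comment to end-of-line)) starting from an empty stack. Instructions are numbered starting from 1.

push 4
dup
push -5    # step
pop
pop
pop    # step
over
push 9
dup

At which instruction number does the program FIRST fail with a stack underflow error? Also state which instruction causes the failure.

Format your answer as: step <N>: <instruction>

Step 1 ('push 4'): stack = [4], depth = 1
Step 2 ('dup'): stack = [4, 4], depth = 2
Step 3 ('push -5'): stack = [4, 4, -5], depth = 3
Step 4 ('pop'): stack = [4, 4], depth = 2
Step 5 ('pop'): stack = [4], depth = 1
Step 6 ('pop'): stack = [], depth = 0
Step 7 ('over'): needs 2 value(s) but depth is 0 — STACK UNDERFLOW

Answer: step 7: over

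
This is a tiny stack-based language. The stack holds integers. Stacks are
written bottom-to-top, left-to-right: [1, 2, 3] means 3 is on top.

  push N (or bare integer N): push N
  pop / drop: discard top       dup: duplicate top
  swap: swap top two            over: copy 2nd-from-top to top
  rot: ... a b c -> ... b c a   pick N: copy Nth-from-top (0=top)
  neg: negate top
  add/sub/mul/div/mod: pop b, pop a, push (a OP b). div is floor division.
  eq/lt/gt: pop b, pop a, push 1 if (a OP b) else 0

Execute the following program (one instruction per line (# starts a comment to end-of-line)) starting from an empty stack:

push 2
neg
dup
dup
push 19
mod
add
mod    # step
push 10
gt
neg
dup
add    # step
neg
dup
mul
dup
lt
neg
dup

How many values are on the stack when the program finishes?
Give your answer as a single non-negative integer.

After 'push 2': stack = [2] (depth 1)
After 'neg': stack = [-2] (depth 1)
After 'dup': stack = [-2, -2] (depth 2)
After 'dup': stack = [-2, -2, -2] (depth 3)
After 'push 19': stack = [-2, -2, -2, 19] (depth 4)
After 'mod': stack = [-2, -2, 17] (depth 3)
After 'add': stack = [-2, 15] (depth 2)
After 'mod': stack = [13] (depth 1)
After 'push 10': stack = [13, 10] (depth 2)
After 'gt': stack = [1] (depth 1)
After 'neg': stack = [-1] (depth 1)
After 'dup': stack = [-1, -1] (depth 2)
After 'add': stack = [-2] (depth 1)
After 'neg': stack = [2] (depth 1)
After 'dup': stack = [2, 2] (depth 2)
After 'mul': stack = [4] (depth 1)
After 'dup': stack = [4, 4] (depth 2)
After 'lt': stack = [0] (depth 1)
After 'neg': stack = [0] (depth 1)
After 'dup': stack = [0, 0] (depth 2)

Answer: 2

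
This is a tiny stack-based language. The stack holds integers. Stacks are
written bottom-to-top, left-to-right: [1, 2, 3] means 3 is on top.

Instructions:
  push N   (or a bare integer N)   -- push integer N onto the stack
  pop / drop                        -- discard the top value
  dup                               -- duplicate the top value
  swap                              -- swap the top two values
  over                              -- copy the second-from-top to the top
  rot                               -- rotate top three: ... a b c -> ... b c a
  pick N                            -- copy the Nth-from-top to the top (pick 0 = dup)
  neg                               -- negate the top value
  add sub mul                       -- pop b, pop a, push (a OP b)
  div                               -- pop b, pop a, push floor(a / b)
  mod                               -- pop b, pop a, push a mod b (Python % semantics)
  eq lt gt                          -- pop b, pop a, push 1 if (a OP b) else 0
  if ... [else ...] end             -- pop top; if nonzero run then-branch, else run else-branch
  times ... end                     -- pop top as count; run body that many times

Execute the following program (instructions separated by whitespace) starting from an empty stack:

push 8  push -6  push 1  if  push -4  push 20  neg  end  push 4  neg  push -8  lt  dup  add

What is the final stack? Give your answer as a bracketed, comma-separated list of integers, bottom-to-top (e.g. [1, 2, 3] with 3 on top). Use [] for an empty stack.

Answer: [8, -6, -4, -20, 0]

Derivation:
After 'push 8': [8]
After 'push -6': [8, -6]
After 'push 1': [8, -6, 1]
After 'if': [8, -6]
After 'push -4': [8, -6, -4]
After 'push 20': [8, -6, -4, 20]
After 'neg': [8, -6, -4, -20]
After 'push 4': [8, -6, -4, -20, 4]
After 'neg': [8, -6, -4, -20, -4]
After 'push -8': [8, -6, -4, -20, -4, -8]
After 'lt': [8, -6, -4, -20, 0]
After 'dup': [8, -6, -4, -20, 0, 0]
After 'add': [8, -6, -4, -20, 0]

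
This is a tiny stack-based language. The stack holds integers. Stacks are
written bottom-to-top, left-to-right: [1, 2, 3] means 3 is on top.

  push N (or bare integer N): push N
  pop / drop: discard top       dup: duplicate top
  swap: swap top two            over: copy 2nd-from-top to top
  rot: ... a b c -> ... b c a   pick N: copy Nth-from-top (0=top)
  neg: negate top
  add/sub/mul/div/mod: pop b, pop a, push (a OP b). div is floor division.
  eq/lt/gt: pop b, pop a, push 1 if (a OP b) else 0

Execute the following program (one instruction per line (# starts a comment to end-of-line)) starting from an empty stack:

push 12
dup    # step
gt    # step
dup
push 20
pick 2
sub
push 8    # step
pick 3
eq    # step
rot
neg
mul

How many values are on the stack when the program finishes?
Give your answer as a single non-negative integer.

Answer: 3

Derivation:
After 'push 12': stack = [12] (depth 1)
After 'dup': stack = [12, 12] (depth 2)
After 'gt': stack = [0] (depth 1)
After 'dup': stack = [0, 0] (depth 2)
After 'push 20': stack = [0, 0, 20] (depth 3)
After 'pick 2': stack = [0, 0, 20, 0] (depth 4)
After 'sub': stack = [0, 0, 20] (depth 3)
After 'push 8': stack = [0, 0, 20, 8] (depth 4)
After 'pick 3': stack = [0, 0, 20, 8, 0] (depth 5)
After 'eq': stack = [0, 0, 20, 0] (depth 4)
After 'rot': stack = [0, 20, 0, 0] (depth 4)
After 'neg': stack = [0, 20, 0, 0] (depth 4)
After 'mul': stack = [0, 20, 0] (depth 3)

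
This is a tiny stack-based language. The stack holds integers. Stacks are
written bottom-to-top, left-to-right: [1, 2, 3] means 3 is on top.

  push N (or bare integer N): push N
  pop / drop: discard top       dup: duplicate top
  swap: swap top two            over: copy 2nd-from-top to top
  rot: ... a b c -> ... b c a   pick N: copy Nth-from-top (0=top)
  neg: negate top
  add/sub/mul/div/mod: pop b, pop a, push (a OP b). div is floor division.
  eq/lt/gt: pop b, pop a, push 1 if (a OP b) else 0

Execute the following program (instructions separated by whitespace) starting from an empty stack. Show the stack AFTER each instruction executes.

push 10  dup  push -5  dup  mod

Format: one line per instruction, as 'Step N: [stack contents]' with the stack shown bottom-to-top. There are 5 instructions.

Step 1: [10]
Step 2: [10, 10]
Step 3: [10, 10, -5]
Step 4: [10, 10, -5, -5]
Step 5: [10, 10, 0]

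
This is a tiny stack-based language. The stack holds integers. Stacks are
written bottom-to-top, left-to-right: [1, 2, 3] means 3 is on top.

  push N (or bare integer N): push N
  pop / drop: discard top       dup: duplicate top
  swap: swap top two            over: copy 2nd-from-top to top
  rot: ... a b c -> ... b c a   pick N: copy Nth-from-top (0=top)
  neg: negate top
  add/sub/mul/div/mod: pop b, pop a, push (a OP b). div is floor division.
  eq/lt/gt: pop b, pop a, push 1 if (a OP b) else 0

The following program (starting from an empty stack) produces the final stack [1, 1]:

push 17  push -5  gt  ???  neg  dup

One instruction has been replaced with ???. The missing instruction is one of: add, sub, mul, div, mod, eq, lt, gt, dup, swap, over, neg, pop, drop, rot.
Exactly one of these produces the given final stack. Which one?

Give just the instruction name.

Stack before ???: [1]
Stack after ???:  [-1]
The instruction that transforms [1] -> [-1] is: neg

Answer: neg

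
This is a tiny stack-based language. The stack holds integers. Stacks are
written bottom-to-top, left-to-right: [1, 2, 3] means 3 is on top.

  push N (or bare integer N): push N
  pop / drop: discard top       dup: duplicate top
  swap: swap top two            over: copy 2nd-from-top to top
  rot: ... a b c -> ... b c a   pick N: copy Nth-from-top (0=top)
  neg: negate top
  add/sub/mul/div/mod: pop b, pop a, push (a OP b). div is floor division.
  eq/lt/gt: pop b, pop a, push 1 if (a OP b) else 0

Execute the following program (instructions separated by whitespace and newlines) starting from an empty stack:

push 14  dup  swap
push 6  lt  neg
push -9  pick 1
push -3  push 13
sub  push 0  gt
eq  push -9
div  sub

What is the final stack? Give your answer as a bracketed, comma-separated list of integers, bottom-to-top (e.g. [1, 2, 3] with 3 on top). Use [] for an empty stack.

After 'push 14': [14]
After 'dup': [14, 14]
After 'swap': [14, 14]
After 'push 6': [14, 14, 6]
After 'lt': [14, 0]
After 'neg': [14, 0]
After 'push -9': [14, 0, -9]
After 'pick 1': [14, 0, -9, 0]
After 'push -3': [14, 0, -9, 0, -3]
After 'push 13': [14, 0, -9, 0, -3, 13]
After 'sub': [14, 0, -9, 0, -16]
After 'push 0': [14, 0, -9, 0, -16, 0]
After 'gt': [14, 0, -9, 0, 0]
After 'eq': [14, 0, -9, 1]
After 'push -9': [14, 0, -9, 1, -9]
After 'div': [14, 0, -9, -1]
After 'sub': [14, 0, -8]

Answer: [14, 0, -8]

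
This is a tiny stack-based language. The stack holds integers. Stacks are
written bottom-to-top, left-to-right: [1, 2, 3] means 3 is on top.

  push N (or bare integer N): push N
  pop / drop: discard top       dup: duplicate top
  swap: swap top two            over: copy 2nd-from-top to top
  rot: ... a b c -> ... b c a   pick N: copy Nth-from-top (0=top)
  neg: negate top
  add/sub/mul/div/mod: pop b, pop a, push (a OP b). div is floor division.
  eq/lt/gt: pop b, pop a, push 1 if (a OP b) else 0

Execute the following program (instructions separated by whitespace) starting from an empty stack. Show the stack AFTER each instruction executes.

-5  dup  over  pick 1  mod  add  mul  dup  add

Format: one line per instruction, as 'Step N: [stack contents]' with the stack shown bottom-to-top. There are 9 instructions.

Step 1: [-5]
Step 2: [-5, -5]
Step 3: [-5, -5, -5]
Step 4: [-5, -5, -5, -5]
Step 5: [-5, -5, 0]
Step 6: [-5, -5]
Step 7: [25]
Step 8: [25, 25]
Step 9: [50]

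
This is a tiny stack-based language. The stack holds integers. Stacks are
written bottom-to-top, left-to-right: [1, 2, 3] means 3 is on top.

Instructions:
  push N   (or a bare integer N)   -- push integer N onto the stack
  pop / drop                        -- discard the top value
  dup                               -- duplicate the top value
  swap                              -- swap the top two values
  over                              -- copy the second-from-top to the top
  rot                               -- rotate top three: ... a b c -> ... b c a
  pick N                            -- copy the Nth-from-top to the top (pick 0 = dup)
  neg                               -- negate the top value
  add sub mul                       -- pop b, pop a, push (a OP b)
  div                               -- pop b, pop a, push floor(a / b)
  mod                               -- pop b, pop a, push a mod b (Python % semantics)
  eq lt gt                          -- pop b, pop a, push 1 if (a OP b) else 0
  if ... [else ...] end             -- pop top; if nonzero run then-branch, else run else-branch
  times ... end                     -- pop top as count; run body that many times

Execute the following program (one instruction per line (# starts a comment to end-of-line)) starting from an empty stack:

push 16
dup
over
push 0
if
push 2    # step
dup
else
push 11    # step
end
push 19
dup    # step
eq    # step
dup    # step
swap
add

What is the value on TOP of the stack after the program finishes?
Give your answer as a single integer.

After 'push 16': [16]
After 'dup': [16, 16]
After 'over': [16, 16, 16]
After 'push 0': [16, 16, 16, 0]
After 'if': [16, 16, 16]
After 'push 11': [16, 16, 16, 11]
After 'push 19': [16, 16, 16, 11, 19]
After 'dup': [16, 16, 16, 11, 19, 19]
After 'eq': [16, 16, 16, 11, 1]
After 'dup': [16, 16, 16, 11, 1, 1]
After 'swap': [16, 16, 16, 11, 1, 1]
After 'add': [16, 16, 16, 11, 2]

Answer: 2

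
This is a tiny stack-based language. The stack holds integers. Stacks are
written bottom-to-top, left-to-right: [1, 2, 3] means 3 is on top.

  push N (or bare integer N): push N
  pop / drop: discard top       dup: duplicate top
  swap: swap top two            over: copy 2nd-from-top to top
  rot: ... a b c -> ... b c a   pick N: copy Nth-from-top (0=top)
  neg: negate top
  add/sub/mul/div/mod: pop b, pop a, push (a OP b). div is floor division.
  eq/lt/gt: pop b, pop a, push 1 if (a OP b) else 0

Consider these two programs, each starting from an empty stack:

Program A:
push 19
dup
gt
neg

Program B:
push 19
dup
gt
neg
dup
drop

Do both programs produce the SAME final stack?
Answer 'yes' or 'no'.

Program A trace:
  After 'push 19': [19]
  After 'dup': [19, 19]
  After 'gt': [0]
  After 'neg': [0]
Program A final stack: [0]

Program B trace:
  After 'push 19': [19]
  After 'dup': [19, 19]
  After 'gt': [0]
  After 'neg': [0]
  After 'dup': [0, 0]
  After 'drop': [0]
Program B final stack: [0]
Same: yes

Answer: yes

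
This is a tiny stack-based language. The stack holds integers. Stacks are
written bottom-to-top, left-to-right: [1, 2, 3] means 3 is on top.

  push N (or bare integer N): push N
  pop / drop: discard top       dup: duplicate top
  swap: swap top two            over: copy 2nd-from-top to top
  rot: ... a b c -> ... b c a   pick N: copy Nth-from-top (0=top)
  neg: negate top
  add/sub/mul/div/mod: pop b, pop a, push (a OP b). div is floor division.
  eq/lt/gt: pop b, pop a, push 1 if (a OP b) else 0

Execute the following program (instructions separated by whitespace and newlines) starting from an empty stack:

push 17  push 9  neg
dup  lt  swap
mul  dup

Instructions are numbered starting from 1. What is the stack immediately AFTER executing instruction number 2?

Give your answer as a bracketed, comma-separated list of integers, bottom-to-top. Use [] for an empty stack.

Step 1 ('push 17'): [17]
Step 2 ('push 9'): [17, 9]

Answer: [17, 9]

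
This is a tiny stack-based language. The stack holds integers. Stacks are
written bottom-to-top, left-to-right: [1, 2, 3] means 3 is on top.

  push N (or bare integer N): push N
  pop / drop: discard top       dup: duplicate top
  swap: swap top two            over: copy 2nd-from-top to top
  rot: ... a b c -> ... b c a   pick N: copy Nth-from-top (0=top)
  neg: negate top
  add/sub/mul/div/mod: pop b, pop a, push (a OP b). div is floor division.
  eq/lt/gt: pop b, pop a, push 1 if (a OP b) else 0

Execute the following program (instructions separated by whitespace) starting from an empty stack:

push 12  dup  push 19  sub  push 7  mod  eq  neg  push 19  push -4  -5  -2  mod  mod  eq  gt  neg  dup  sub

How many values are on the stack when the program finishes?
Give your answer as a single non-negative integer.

Answer: 1

Derivation:
After 'push 12': stack = [12] (depth 1)
After 'dup': stack = [12, 12] (depth 2)
After 'push 19': stack = [12, 12, 19] (depth 3)
After 'sub': stack = [12, -7] (depth 2)
After 'push 7': stack = [12, -7, 7] (depth 3)
After 'mod': stack = [12, 0] (depth 2)
After 'eq': stack = [0] (depth 1)
After 'neg': stack = [0] (depth 1)
After 'push 19': stack = [0, 19] (depth 2)
After 'push -4': stack = [0, 19, -4] (depth 3)
After 'push -5': stack = [0, 19, -4, -5] (depth 4)
After 'push -2': stack = [0, 19, -4, -5, -2] (depth 5)
After 'mod': stack = [0, 19, -4, -1] (depth 4)
After 'mod': stack = [0, 19, 0] (depth 3)
After 'eq': stack = [0, 0] (depth 2)
After 'gt': stack = [0] (depth 1)
After 'neg': stack = [0] (depth 1)
After 'dup': stack = [0, 0] (depth 2)
After 'sub': stack = [0] (depth 1)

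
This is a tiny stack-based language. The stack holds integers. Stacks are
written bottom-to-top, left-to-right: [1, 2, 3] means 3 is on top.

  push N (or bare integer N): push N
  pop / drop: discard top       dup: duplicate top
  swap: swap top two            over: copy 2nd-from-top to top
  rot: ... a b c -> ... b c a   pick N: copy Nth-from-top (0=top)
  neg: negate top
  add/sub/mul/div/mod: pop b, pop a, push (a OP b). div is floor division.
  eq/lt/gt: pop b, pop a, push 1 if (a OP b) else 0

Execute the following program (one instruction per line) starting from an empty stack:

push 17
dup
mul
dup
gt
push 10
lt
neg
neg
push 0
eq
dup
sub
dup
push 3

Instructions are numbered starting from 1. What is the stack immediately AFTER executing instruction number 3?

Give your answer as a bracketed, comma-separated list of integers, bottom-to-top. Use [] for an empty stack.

Step 1 ('push 17'): [17]
Step 2 ('dup'): [17, 17]
Step 3 ('mul'): [289]

Answer: [289]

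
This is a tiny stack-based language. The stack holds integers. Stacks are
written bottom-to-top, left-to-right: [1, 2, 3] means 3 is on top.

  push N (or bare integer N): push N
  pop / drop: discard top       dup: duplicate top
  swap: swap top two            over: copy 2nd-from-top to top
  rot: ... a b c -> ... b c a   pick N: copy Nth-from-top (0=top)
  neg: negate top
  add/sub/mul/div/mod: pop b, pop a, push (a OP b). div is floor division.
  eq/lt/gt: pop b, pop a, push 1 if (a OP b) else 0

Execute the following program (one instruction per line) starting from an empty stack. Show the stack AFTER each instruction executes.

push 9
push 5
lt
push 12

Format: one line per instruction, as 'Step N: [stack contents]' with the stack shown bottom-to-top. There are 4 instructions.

Step 1: [9]
Step 2: [9, 5]
Step 3: [0]
Step 4: [0, 12]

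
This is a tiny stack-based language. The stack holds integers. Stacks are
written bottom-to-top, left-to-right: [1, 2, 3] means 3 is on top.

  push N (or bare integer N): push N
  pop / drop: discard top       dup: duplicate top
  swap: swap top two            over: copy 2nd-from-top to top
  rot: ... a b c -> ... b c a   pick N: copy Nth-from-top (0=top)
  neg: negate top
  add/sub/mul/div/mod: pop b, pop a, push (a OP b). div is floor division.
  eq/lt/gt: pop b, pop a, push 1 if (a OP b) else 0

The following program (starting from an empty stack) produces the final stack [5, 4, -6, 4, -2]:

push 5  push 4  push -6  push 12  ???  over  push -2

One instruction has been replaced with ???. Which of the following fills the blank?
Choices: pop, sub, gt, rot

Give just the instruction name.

Stack before ???: [5, 4, -6, 12]
Stack after ???:  [5, 4, -6]
Checking each choice:
  pop: MATCH
  sub: produces [5, 4, -18, 4, -2]
  gt: produces [5, 4, 0, 4, -2]
  rot: produces [5, -6, 12, 4, 12, -2]


Answer: pop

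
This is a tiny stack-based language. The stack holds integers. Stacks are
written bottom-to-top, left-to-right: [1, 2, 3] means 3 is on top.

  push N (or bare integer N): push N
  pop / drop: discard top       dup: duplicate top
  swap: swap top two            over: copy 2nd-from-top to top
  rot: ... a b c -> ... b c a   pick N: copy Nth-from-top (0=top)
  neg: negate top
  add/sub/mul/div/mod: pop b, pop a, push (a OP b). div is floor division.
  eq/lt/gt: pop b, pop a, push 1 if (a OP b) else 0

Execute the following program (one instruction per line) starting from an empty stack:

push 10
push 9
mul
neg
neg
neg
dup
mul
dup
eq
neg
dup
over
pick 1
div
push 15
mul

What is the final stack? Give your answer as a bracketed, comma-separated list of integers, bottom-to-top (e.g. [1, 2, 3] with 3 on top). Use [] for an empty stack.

After 'push 10': [10]
After 'push 9': [10, 9]
After 'mul': [90]
After 'neg': [-90]
After 'neg': [90]
After 'neg': [-90]
After 'dup': [-90, -90]
After 'mul': [8100]
After 'dup': [8100, 8100]
After 'eq': [1]
After 'neg': [-1]
After 'dup': [-1, -1]
After 'over': [-1, -1, -1]
After 'pick 1': [-1, -1, -1, -1]
After 'div': [-1, -1, 1]
After 'push 15': [-1, -1, 1, 15]
After 'mul': [-1, -1, 15]

Answer: [-1, -1, 15]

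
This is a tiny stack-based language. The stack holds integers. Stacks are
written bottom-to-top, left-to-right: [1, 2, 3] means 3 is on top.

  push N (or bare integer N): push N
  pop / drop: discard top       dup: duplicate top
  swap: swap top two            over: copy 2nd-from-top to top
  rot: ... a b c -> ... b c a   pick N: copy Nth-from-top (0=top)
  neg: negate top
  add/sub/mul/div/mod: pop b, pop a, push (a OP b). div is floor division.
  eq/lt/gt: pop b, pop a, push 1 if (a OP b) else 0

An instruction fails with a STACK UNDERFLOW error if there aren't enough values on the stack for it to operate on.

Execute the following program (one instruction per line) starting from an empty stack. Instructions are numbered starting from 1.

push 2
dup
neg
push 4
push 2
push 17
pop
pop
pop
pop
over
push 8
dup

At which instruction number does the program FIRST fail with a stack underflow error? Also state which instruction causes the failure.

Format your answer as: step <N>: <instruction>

Step 1 ('push 2'): stack = [2], depth = 1
Step 2 ('dup'): stack = [2, 2], depth = 2
Step 3 ('neg'): stack = [2, -2], depth = 2
Step 4 ('push 4'): stack = [2, -2, 4], depth = 3
Step 5 ('push 2'): stack = [2, -2, 4, 2], depth = 4
Step 6 ('push 17'): stack = [2, -2, 4, 2, 17], depth = 5
Step 7 ('pop'): stack = [2, -2, 4, 2], depth = 4
Step 8 ('pop'): stack = [2, -2, 4], depth = 3
Step 9 ('pop'): stack = [2, -2], depth = 2
Step 10 ('pop'): stack = [2], depth = 1
Step 11 ('over'): needs 2 value(s) but depth is 1 — STACK UNDERFLOW

Answer: step 11: over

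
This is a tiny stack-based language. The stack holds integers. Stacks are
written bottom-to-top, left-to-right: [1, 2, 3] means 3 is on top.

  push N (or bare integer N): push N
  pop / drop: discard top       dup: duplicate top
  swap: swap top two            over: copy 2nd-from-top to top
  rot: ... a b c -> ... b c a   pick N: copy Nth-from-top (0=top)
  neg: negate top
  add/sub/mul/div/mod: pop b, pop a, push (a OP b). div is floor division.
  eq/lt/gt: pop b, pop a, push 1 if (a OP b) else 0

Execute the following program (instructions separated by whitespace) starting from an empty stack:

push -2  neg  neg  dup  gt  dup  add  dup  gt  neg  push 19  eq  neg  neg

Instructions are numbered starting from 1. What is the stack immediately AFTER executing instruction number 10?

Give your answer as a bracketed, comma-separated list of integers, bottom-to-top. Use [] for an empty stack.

Step 1 ('push -2'): [-2]
Step 2 ('neg'): [2]
Step 3 ('neg'): [-2]
Step 4 ('dup'): [-2, -2]
Step 5 ('gt'): [0]
Step 6 ('dup'): [0, 0]
Step 7 ('add'): [0]
Step 8 ('dup'): [0, 0]
Step 9 ('gt'): [0]
Step 10 ('neg'): [0]

Answer: [0]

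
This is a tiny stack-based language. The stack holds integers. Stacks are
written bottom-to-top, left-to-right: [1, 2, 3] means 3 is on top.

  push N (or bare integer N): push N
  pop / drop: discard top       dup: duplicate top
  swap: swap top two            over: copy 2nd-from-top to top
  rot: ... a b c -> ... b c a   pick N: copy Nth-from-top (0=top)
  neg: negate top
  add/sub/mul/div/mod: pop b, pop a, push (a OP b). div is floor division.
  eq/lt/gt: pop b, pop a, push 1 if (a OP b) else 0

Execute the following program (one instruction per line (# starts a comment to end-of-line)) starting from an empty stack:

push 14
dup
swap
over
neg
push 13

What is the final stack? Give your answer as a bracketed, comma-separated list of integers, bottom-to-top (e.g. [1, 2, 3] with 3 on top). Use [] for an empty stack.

Answer: [14, 14, -14, 13]

Derivation:
After 'push 14': [14]
After 'dup': [14, 14]
After 'swap': [14, 14]
After 'over': [14, 14, 14]
After 'neg': [14, 14, -14]
After 'push 13': [14, 14, -14, 13]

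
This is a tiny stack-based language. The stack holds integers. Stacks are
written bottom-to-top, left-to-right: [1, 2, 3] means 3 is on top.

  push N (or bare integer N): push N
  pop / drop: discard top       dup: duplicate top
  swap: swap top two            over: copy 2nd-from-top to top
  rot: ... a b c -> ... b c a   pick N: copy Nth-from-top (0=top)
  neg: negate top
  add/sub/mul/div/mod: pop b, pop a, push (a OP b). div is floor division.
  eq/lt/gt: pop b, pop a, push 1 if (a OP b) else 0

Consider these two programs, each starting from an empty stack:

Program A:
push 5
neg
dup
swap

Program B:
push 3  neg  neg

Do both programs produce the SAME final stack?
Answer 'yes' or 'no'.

Answer: no

Derivation:
Program A trace:
  After 'push 5': [5]
  After 'neg': [-5]
  After 'dup': [-5, -5]
  After 'swap': [-5, -5]
Program A final stack: [-5, -5]

Program B trace:
  After 'push 3': [3]
  After 'neg': [-3]
  After 'neg': [3]
Program B final stack: [3]
Same: no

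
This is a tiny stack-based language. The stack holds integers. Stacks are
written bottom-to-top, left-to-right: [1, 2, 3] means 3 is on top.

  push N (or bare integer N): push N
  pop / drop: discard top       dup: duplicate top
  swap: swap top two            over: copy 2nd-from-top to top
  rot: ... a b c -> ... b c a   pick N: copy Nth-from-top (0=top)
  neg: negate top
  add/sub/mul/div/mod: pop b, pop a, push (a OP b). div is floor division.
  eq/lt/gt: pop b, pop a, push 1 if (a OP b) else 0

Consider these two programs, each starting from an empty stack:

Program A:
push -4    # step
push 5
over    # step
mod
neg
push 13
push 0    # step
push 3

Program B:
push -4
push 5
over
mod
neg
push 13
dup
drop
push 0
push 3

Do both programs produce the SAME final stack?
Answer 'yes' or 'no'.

Program A trace:
  After 'push -4': [-4]
  After 'push 5': [-4, 5]
  After 'over': [-4, 5, -4]
  After 'mod': [-4, -3]
  After 'neg': [-4, 3]
  After 'push 13': [-4, 3, 13]
  After 'push 0': [-4, 3, 13, 0]
  After 'push 3': [-4, 3, 13, 0, 3]
Program A final stack: [-4, 3, 13, 0, 3]

Program B trace:
  After 'push -4': [-4]
  After 'push 5': [-4, 5]
  After 'over': [-4, 5, -4]
  After 'mod': [-4, -3]
  After 'neg': [-4, 3]
  After 'push 13': [-4, 3, 13]
  After 'dup': [-4, 3, 13, 13]
  After 'drop': [-4, 3, 13]
  After 'push 0': [-4, 3, 13, 0]
  After 'push 3': [-4, 3, 13, 0, 3]
Program B final stack: [-4, 3, 13, 0, 3]
Same: yes

Answer: yes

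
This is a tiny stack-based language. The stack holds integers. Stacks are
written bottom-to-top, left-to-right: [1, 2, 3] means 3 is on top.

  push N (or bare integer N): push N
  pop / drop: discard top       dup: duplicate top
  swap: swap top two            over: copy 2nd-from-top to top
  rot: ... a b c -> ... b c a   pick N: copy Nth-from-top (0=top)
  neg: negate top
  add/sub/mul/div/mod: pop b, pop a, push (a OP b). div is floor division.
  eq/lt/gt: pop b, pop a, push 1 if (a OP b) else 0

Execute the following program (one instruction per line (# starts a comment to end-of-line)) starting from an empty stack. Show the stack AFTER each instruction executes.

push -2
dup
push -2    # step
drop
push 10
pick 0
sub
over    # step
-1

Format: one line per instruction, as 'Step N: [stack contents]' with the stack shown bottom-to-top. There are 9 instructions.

Step 1: [-2]
Step 2: [-2, -2]
Step 3: [-2, -2, -2]
Step 4: [-2, -2]
Step 5: [-2, -2, 10]
Step 6: [-2, -2, 10, 10]
Step 7: [-2, -2, 0]
Step 8: [-2, -2, 0, -2]
Step 9: [-2, -2, 0, -2, -1]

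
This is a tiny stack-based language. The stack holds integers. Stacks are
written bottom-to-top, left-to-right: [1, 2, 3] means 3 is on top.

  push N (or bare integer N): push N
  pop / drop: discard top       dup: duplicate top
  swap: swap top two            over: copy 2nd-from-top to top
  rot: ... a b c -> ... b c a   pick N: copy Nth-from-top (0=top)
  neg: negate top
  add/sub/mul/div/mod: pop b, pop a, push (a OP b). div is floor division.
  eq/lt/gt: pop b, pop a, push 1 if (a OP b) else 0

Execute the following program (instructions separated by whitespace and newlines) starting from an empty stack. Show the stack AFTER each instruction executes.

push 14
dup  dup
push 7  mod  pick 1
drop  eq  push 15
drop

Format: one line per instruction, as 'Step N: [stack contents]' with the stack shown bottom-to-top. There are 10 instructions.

Step 1: [14]
Step 2: [14, 14]
Step 3: [14, 14, 14]
Step 4: [14, 14, 14, 7]
Step 5: [14, 14, 0]
Step 6: [14, 14, 0, 14]
Step 7: [14, 14, 0]
Step 8: [14, 0]
Step 9: [14, 0, 15]
Step 10: [14, 0]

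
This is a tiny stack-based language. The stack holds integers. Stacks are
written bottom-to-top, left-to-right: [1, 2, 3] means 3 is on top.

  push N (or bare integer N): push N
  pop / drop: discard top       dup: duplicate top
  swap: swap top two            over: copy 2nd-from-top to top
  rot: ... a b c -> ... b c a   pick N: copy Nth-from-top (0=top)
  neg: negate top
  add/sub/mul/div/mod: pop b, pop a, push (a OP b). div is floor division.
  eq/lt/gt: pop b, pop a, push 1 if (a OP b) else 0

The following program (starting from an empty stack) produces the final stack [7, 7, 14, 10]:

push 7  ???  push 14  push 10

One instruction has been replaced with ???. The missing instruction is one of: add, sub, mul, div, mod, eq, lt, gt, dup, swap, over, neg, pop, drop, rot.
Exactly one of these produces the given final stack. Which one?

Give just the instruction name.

Stack before ???: [7]
Stack after ???:  [7, 7]
The instruction that transforms [7] -> [7, 7] is: dup

Answer: dup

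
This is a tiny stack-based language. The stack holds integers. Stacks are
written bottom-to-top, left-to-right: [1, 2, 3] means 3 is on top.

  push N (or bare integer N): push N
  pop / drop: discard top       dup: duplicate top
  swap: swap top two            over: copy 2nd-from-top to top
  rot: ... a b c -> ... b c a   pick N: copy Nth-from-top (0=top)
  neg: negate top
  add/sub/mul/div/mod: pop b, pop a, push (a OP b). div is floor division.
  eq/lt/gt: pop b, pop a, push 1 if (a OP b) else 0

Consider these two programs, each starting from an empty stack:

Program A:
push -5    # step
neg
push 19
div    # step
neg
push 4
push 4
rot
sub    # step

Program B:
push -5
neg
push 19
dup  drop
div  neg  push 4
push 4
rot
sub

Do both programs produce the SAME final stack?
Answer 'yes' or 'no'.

Answer: yes

Derivation:
Program A trace:
  After 'push -5': [-5]
  After 'neg': [5]
  After 'push 19': [5, 19]
  After 'div': [0]
  After 'neg': [0]
  After 'push 4': [0, 4]
  After 'push 4': [0, 4, 4]
  After 'rot': [4, 4, 0]
  After 'sub': [4, 4]
Program A final stack: [4, 4]

Program B trace:
  After 'push -5': [-5]
  After 'neg': [5]
  After 'push 19': [5, 19]
  After 'dup': [5, 19, 19]
  After 'drop': [5, 19]
  After 'div': [0]
  After 'neg': [0]
  After 'push 4': [0, 4]
  After 'push 4': [0, 4, 4]
  After 'rot': [4, 4, 0]
  After 'sub': [4, 4]
Program B final stack: [4, 4]
Same: yes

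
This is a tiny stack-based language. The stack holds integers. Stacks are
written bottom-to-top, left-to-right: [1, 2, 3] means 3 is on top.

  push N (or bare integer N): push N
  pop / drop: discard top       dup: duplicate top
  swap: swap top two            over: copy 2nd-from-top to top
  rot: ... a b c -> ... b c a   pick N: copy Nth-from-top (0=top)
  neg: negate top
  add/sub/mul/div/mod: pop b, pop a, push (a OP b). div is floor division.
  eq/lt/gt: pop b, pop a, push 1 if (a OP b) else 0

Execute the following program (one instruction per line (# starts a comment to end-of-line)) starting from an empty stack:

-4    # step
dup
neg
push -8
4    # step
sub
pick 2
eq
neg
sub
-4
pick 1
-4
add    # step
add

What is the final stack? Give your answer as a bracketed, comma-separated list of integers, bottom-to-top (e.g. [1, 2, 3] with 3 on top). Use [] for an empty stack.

After 'push -4': [-4]
After 'dup': [-4, -4]
After 'neg': [-4, 4]
After 'push -8': [-4, 4, -8]
After 'push 4': [-4, 4, -8, 4]
After 'sub': [-4, 4, -12]
After 'pick 2': [-4, 4, -12, -4]
After 'eq': [-4, 4, 0]
After 'neg': [-4, 4, 0]
After 'sub': [-4, 4]
After 'push -4': [-4, 4, -4]
After 'pick 1': [-4, 4, -4, 4]
After 'push -4': [-4, 4, -4, 4, -4]
After 'add': [-4, 4, -4, 0]
After 'add': [-4, 4, -4]

Answer: [-4, 4, -4]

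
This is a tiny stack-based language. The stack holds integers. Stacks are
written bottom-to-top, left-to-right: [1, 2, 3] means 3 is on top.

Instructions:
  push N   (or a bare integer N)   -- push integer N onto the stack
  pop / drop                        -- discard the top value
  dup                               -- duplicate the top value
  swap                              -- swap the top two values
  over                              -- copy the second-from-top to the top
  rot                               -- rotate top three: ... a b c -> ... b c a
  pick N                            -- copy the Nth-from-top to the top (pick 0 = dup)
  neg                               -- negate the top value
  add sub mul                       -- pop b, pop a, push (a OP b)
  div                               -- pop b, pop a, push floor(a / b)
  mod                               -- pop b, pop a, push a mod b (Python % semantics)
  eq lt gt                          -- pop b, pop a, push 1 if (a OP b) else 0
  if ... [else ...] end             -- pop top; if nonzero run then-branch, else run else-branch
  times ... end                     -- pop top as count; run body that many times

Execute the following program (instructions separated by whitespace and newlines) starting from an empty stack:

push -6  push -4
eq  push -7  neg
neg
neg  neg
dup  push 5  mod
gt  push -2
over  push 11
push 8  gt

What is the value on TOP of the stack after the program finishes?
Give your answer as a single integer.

After 'push -6': [-6]
After 'push -4': [-6, -4]
After 'eq': [0]
After 'push -7': [0, -7]
After 'neg': [0, 7]
After 'neg': [0, -7]
After 'neg': [0, 7]
After 'neg': [0, -7]
After 'dup': [0, -7, -7]
After 'push 5': [0, -7, -7, 5]
After 'mod': [0, -7, 3]
After 'gt': [0, 0]
After 'push -2': [0, 0, -2]
After 'over': [0, 0, -2, 0]
After 'push 11': [0, 0, -2, 0, 11]
After 'push 8': [0, 0, -2, 0, 11, 8]
After 'gt': [0, 0, -2, 0, 1]

Answer: 1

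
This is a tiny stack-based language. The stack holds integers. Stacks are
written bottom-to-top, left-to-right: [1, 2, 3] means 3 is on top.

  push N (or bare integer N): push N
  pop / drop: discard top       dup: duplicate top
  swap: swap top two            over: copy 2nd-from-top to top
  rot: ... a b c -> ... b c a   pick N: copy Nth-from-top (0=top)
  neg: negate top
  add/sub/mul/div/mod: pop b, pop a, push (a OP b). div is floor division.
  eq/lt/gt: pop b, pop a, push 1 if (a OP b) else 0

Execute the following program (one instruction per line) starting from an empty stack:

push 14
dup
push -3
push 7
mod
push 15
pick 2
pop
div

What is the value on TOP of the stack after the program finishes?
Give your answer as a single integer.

Answer: 0

Derivation:
After 'push 14': [14]
After 'dup': [14, 14]
After 'push -3': [14, 14, -3]
After 'push 7': [14, 14, -3, 7]
After 'mod': [14, 14, 4]
After 'push 15': [14, 14, 4, 15]
After 'pick 2': [14, 14, 4, 15, 14]
After 'pop': [14, 14, 4, 15]
After 'div': [14, 14, 0]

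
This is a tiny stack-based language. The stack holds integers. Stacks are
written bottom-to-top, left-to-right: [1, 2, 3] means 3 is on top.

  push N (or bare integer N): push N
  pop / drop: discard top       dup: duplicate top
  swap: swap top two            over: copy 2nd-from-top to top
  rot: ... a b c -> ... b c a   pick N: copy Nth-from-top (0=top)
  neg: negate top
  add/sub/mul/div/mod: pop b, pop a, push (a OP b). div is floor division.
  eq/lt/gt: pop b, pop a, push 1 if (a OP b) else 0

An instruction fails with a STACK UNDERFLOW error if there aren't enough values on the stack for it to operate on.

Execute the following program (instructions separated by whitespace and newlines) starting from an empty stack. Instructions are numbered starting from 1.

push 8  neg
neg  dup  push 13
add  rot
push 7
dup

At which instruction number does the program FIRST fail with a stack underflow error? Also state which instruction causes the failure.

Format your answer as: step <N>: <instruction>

Answer: step 7: rot

Derivation:
Step 1 ('push 8'): stack = [8], depth = 1
Step 2 ('neg'): stack = [-8], depth = 1
Step 3 ('neg'): stack = [8], depth = 1
Step 4 ('dup'): stack = [8, 8], depth = 2
Step 5 ('push 13'): stack = [8, 8, 13], depth = 3
Step 6 ('add'): stack = [8, 21], depth = 2
Step 7 ('rot'): needs 3 value(s) but depth is 2 — STACK UNDERFLOW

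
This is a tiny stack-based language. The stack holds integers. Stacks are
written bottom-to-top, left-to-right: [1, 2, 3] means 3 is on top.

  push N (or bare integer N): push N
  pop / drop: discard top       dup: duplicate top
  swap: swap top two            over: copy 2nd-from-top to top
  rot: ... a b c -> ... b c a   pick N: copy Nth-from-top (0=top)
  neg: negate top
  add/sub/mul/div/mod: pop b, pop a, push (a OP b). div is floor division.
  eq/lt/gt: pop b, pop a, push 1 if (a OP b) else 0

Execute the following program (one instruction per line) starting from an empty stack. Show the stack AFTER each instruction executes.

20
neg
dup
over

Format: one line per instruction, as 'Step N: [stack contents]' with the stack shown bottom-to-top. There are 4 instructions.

Step 1: [20]
Step 2: [-20]
Step 3: [-20, -20]
Step 4: [-20, -20, -20]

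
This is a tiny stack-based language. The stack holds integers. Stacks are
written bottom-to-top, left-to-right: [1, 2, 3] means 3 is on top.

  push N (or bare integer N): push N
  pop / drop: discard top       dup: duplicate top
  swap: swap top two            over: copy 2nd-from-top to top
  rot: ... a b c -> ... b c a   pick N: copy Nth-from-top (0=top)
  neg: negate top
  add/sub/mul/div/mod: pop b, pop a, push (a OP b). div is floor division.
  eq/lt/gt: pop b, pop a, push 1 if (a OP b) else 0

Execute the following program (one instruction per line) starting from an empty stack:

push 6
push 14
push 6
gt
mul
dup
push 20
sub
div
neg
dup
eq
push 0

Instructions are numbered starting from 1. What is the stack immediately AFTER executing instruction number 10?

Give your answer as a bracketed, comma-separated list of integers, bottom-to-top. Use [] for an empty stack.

Step 1 ('push 6'): [6]
Step 2 ('push 14'): [6, 14]
Step 3 ('push 6'): [6, 14, 6]
Step 4 ('gt'): [6, 1]
Step 5 ('mul'): [6]
Step 6 ('dup'): [6, 6]
Step 7 ('push 20'): [6, 6, 20]
Step 8 ('sub'): [6, -14]
Step 9 ('div'): [-1]
Step 10 ('neg'): [1]

Answer: [1]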